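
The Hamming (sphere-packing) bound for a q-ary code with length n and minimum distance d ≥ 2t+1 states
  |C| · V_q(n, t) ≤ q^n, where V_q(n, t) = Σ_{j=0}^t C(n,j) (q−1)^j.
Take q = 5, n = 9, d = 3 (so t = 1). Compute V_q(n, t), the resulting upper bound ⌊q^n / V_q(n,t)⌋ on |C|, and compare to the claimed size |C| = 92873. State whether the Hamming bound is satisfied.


V_q(n, t) = 37, q^n = 1953125, Hamming bound = 52787, |C| = 92873 > bound (violated).

Step 1: Compute V_q(n, t) = Σ_{j=0}^1 C(n, j) (q−1)^j.
  j = 0: C(9,0)·(4)^0 = 1·1 = 1.
  j = 1: C(9,1)·(4)^1 = 9·4 = 36.
  V_q(n, t) = 1 + 36 = 37.
Step 2: q^n = 5^9 = 1953125.
Step 3: Hamming bound ⌊q^n / V_q(n,t)⌋ = ⌊1953125/37⌋ = 52787.
Step 4: Compare |C| = 92873 to 52787: violated.
The claimed |C| lies above the Hamming bound, so no 5-ary code of length 9 with d ≥ 3 can have 92873 codewords.


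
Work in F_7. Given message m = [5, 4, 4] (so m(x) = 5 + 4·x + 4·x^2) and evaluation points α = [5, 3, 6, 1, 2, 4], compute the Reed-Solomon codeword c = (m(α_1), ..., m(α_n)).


c = [6, 4, 5, 6, 1, 1]

Message polynomial: m(x) = 5 + 4·x + 4·x^2 (mod 7).
For each evaluation point α_i, compute m(α_i) mod 7:
  α_1 = 5: Horner steps 4 → 3 → 6, so m(5) = 6.
  α_2 = 3: Horner steps 4 → 2 → 4, so m(3) = 4.
  α_3 = 6: Horner steps 4 → 0 → 5, so m(6) = 5.
  α_4 = 1: Horner steps 4 → 1 → 6, so m(1) = 6.
  α_5 = 2: Horner steps 4 → 5 → 1, so m(2) = 1.
  α_6 = 4: Horner steps 4 → 6 → 1, so m(4) = 1.
Codeword c = [6, 4, 5, 6, 1, 1] ∈ F_7^6.


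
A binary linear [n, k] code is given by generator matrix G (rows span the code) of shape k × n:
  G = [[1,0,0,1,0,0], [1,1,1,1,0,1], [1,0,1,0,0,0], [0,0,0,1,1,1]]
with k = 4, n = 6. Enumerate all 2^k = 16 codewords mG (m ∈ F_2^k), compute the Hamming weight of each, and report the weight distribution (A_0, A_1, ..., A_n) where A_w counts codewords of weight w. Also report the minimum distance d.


Weight distribution: A_0 = 1, A_2 = 4, A_3 = 6, A_4 = 3, A_5 = 2. Minimum distance d = 2.

Enumerate all 2^4 = 16 messages m ∈ F_2^4.
For each, compute codeword c = mG in F_2^6, then tally its weight.
  m = 0000 → c = 000000, weight = 0.
  m = 1000 → c = 100100, weight = 2.
  m = 0100 → c = 111101, weight = 5.
  m = 1100 → c = 011001, weight = 3.
  m = 0010 → c = 101000, weight = 2.
  m = 1010 → c = 001100, weight = 2.
  m = 0110 → c = 010101, weight = 3.
  m = 1110 → c = 110001, weight = 3.
  m = 0001 → c = 000111, weight = 3.
  m = 1001 → c = 100011, weight = 3.
  m = 0101 → c = 111010, weight = 4.
  m = 1101 → c = 011110, weight = 4.
  m = 0011 → c = 101111, weight = 5.
  m = 1011 → c = 001011, weight = 3.
  m = 0111 → c = 010010, weight = 2.
  m = 1111 → c = 110110, weight = 4.
Tally weights:
  weight 0: 1 codewords.
  weight 2: 4 codewords.
  weight 3: 6 codewords.
  weight 4: 3 codewords.
  weight 5: 2 codewords.
Minimum distance d = smallest w > 0 with A_w > 0 = 2.
Sanity: Σ A_w = 16 = 2^4 = 16 ✓.


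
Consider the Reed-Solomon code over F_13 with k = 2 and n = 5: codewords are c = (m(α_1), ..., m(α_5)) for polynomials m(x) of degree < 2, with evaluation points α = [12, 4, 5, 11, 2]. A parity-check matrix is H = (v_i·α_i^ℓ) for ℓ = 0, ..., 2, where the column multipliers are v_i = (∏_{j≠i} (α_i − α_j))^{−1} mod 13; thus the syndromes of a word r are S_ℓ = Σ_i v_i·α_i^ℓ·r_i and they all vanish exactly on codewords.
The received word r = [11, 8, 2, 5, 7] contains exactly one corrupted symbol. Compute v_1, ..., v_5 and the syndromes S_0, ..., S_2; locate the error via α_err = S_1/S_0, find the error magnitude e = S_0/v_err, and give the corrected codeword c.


S = (12, 1, 12), error at position 1, error magnitude e = 12, c = [12, 8, 2, 5, 7].

Step 1: column multipliers v_i = (∏_{j≠i}(α_i − α_j))^{−1} mod 13.
  i = 1 (α = 12): (12−4)(12−5)(12−11)(12−2) = 8·7·1·10 = 560 ≡ 1, so v_1 = 1^{−1} = 1 (mod 13).
  i = 2 (α = 4): (4−12)(4−5)(4−11)(4−2) = (−8)·(−1)·(−7)·2 = −112 ≡ 5, so v_2 = 5^{−1} = 8 (mod 13).
  i = 3 (α = 5): (5−12)(5−4)(5−11)(5−2) = (−7)·1·(−6)·3 = 126 ≡ 9, so v_3 = 9^{−1} = 3 (mod 13).
  i = 4 (α = 11): (11−12)(11−4)(11−5)(11−2) = (−1)·7·6·9 = −378 ≡ 12, so v_4 = 12^{−1} = 12 (mod 13).
  i = 5 (α = 2): (2−12)(2−4)(2−5)(2−11) = (−10)·(−2)·(−3)·(−9) = 540 ≡ 7, so v_5 = 7^{−1} = 2 (mod 13).
  v = [1, 8, 3, 12, 2].
Step 2: syndromes of r = [11, 8, 2, 5, 7] (all sums mod 13).
  S_0 = Σ v_i r_i = 1·11 + 8·8 + 3·2 + 12·5 + 2·7 = 155 ≡ 12.
  S_1 = Σ v_i α_i r_i = 1·12·11 + 8·4·8 + 3·5·2 + 12·11·5 + 2·2·7 = 1106 ≡ 1.
  α_i^2 mod 13 = [1, 3, 12, 4, 4].
  S_2 = Σ v_i α_i^2 r_i = 1·1·11 + 8·3·8 + 3·12·2 + 12·4·5 + 2·4·7 = 571 ≡ 12.
  S = (12, 1, 12) ≠ 0, so r is not a codeword (an error is present).
Step 3: locate the error. For a single error e at position i, S_ℓ = v_i·e·α_i^ℓ, so α_err = S_1/S_0.
  S_0^{−1} = 12^{−1} = 12 (mod 13), so α_err = 1·12 = 12 ≡ 12 = α_1. Error position i = 1.
  Consistency check: S_2/S_1 = 12·1 = 12 ≡ 12 = α_err ✓ (single-error assumption holds).
Step 4: error magnitude e = S_0/v_1 = S_0·∏_{j≠1}(α_1 − α_j) = 12·1 = 12 ≡ 12 (mod 13).
Step 5: correct position 1: c_1 = r_1 − e = 11 − 12 ≡ 12 (mod 13). Hence c = [12, 8, 2, 5, 7].
  Check: interpolating c through the α_i gives m(x) = 6 + 7·x (degree < 2) with m(α_i) = c_i for every i, so c is indeed a codeword.


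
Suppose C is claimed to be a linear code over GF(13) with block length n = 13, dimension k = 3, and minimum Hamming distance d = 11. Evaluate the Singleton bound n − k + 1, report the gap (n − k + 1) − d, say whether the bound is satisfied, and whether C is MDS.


Singleton RHS = n − k + 1 = 11, slack = 0, bound satisfied, MDS.

Singleton bound: d ≤ n − k + 1.
Here n = 13, k = 3, so n − k + 1 = 11.
Given d = 11, check d ≤ 11: YES.
Slack = (n − k + 1) − d = 0.
The code is MDS (slack = 0).
Description: the claimed parameters are [13, 3, 11]_13; such a code would be MDS (meets Singleton bound).


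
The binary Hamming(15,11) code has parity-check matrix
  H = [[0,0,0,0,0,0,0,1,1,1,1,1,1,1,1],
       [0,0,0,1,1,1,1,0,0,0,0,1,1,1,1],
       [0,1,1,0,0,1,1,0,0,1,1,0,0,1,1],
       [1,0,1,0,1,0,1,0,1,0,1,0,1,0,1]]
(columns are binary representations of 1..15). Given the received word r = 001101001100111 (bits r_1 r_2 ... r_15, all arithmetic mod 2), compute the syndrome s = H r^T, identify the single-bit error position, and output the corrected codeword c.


s = (1, 1, 1, 0)^T, error position = 14, corrected codeword c = 001101001100101

Compute s = H r^T mod 2 one row at a time:
  s_1 = 0 + 1 + 1 + 0 + 0 + 1 + 1 + 1 = 5 ≡ 1 (mod 2).
  s_2 = 1 + 0 + 1 + 0 + 0 + 1 + 1 + 1 = 5 ≡ 1 (mod 2).
  s_3 = 0 + 1 + 1 + 0 + 1 + 0 + 1 + 1 = 5 ≡ 1 (mod 2).
  s_4 = 0 + 1 + 0 + 0 + 1 + 0 + 1 + 1 = 4 ≡ 0 (mod 2).
s = (1, 1, 1, 0)^T — this equals column 14 of H (binary 1110), so error is at position 14.
Correct: flip bit 14 of r = 001101001100111 to get c = 001101001100101.


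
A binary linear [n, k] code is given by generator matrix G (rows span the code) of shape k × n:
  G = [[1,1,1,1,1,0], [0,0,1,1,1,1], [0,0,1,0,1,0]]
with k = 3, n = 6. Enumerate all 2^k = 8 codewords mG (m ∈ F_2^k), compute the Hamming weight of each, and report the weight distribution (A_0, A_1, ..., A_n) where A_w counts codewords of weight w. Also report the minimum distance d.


Weight distribution: A_0 = 1, A_2 = 2, A_3 = 2, A_4 = 1, A_5 = 2. Minimum distance d = 2.

Enumerate all 2^3 = 8 messages m ∈ F_2^3.
For each, compute codeword c = mG in F_2^6, then tally its weight.
  m = 000 → c = 000000, weight = 0.
  m = 100 → c = 111110, weight = 5.
  m = 010 → c = 001111, weight = 4.
  m = 110 → c = 110001, weight = 3.
  m = 001 → c = 001010, weight = 2.
  m = 101 → c = 110100, weight = 3.
  m = 011 → c = 000101, weight = 2.
  m = 111 → c = 111011, weight = 5.
Tally weights:
  weight 0: 1 codewords.
  weight 2: 2 codewords.
  weight 3: 2 codewords.
  weight 4: 1 codewords.
  weight 5: 2 codewords.
Minimum distance d = smallest w > 0 with A_w > 0 = 2.
Sanity: Σ A_w = 8 = 2^3 = 8 ✓.


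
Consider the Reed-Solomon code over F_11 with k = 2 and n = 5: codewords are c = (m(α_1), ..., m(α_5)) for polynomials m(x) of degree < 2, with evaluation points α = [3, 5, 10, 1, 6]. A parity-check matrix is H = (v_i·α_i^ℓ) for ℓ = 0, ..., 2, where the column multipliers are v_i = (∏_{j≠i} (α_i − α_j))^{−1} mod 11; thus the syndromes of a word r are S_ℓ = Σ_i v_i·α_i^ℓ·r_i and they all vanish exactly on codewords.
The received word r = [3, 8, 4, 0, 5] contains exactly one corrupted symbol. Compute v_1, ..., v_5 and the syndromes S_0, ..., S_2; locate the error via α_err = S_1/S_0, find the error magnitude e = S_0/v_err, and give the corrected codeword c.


S = (3, 3, 3), error at position 4, error magnitude e = 2, c = [3, 8, 4, 9, 5].

Step 1: column multipliers v_i = (∏_{j≠i}(α_i − α_j))^{−1} mod 11.
  i = 1 (α = 3): (3−5)(3−10)(3−1)(3−6) = (−2)·(−7)·2·(−3) = −84 ≡ 4, so v_1 = 4^{−1} = 3 (mod 11).
  i = 2 (α = 5): (5−3)(5−10)(5−1)(5−6) = 2·(−5)·4·(−1) = 40 ≡ 7, so v_2 = 7^{−1} = 8 (mod 11).
  i = 3 (α = 10): (10−3)(10−5)(10−1)(10−6) = 7·5·9·4 = 1260 ≡ 6, so v_3 = 6^{−1} = 2 (mod 11).
  i = 4 (α = 1): (1−3)(1−5)(1−10)(1−6) = (−2)·(−4)·(−9)·(−5) = 360 ≡ 8, so v_4 = 8^{−1} = 7 (mod 11).
  i = 5 (α = 6): (6−3)(6−5)(6−10)(6−1) = 3·1·(−4)·5 = −60 ≡ 6, so v_5 = 6^{−1} = 2 (mod 11).
  v = [3, 8, 2, 7, 2].
Step 2: syndromes of r = [3, 8, 4, 0, 5] (all sums mod 11).
  S_0 = Σ v_i r_i = 3·3 + 8·8 + 2·4 + 7·0 + 2·5 = 91 ≡ 3.
  S_1 = Σ v_i α_i r_i = 3·3·3 + 8·5·8 + 2·10·4 + 7·1·0 + 2·6·5 = 487 ≡ 3.
  α_i^2 mod 11 = [9, 3, 1, 1, 3].
  S_2 = Σ v_i α_i^2 r_i = 3·9·3 + 8·3·8 + 2·1·4 + 7·1·0 + 2·3·5 = 311 ≡ 3.
  S = (3, 3, 3) ≠ 0, so r is not a codeword (an error is present).
Step 3: locate the error. For a single error e at position i, S_ℓ = v_i·e·α_i^ℓ, so α_err = S_1/S_0.
  S_0^{−1} = 3^{−1} = 4 (mod 11), so α_err = 3·4 = 12 ≡ 1 = α_4. Error position i = 4.
  Consistency check: S_2/S_1 = 3·4 = 12 ≡ 1 = α_err ✓ (single-error assumption holds).
Step 4: error magnitude e = S_0/v_4 = S_0·∏_{j≠4}(α_4 − α_j) = 3·8 = 24 ≡ 2 (mod 11).
Step 5: correct position 4: c_4 = r_4 − e = 0 − 2 ≡ 9 (mod 11). Hence c = [3, 8, 4, 9, 5].
  Check: interpolating c through the α_i gives m(x) = 1 + 8·x (degree < 2) with m(α_i) = c_i for every i, so c is indeed a codeword.


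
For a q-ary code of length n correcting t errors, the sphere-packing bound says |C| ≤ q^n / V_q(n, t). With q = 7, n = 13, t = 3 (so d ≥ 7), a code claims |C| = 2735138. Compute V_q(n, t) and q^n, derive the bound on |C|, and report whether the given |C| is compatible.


V_q(n, t) = 64663, q^n = 96889010407, Hamming bound = 1498368, |C| = 2735138 > bound (violated).

Step 1: Compute V_q(n, t) = Σ_{j=0}^3 C(n, j) (q−1)^j.
  j = 0: C(13,0)·(6)^0 = 1·1 = 1.
  j = 1: C(13,1)·(6)^1 = 13·6 = 78.
  j = 2: C(13,2)·(6)^2 = 78·36 = 2808.
  j = 3: C(13,3)·(6)^3 = 286·216 = 61776.
  V_q(n, t) = 1 + 78 + 2808 + 61776 = 64663.
Step 2: q^n = 7^13 = 96889010407.
Step 3: Hamming bound ⌊q^n / V_q(n,t)⌋ = ⌊96889010407/64663⌋ = 1498368.
Step 4: Compare |C| = 2735138 to 1498368: violated.
The claimed |C| lies above the Hamming bound, so no 7-ary code of length 13 with d ≥ 7 can have 2735138 codewords.


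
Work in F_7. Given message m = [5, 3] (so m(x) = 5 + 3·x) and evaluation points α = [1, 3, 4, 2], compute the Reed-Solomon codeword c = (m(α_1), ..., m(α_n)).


c = [1, 0, 3, 4]

Message polynomial: m(x) = 5 + 3·x (mod 7).
For each evaluation point α_i, compute m(α_i) mod 7:
  α_1 = 1: Horner steps 3 → 1, so m(1) = 1.
  α_2 = 3: Horner steps 3 → 0, so m(3) = 0.
  α_3 = 4: Horner steps 3 → 3, so m(4) = 3.
  α_4 = 2: Horner steps 3 → 4, so m(2) = 4.
Codeword c = [1, 0, 3, 4] ∈ F_7^4.


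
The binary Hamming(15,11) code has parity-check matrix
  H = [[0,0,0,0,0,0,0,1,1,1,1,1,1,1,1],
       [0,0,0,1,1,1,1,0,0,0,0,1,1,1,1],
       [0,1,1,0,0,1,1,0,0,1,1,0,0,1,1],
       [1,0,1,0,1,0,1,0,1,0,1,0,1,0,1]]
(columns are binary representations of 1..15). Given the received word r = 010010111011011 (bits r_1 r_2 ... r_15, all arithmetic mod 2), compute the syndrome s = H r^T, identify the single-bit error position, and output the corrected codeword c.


s = (0, 1, 1, 1)^T, error position = 7, corrected codeword c = 010010011011011

Compute s = H r^T mod 2 one row at a time:
  s_1 = 1 + 1 + 0 + 1 + 1 + 0 + 1 + 1 = 6 ≡ 0 (mod 2).
  s_2 = 0 + 1 + 0 + 1 + 1 + 0 + 1 + 1 = 5 ≡ 1 (mod 2).
  s_3 = 1 + 0 + 0 + 1 + 0 + 1 + 1 + 1 = 5 ≡ 1 (mod 2).
  s_4 = 0 + 0 + 1 + 1 + 1 + 1 + 0 + 1 = 5 ≡ 1 (mod 2).
s = (0, 1, 1, 1)^T — this equals column 7 of H (binary 0111), so error is at position 7.
Correct: flip bit 7 of r = 010010111011011 to get c = 010010011011011.


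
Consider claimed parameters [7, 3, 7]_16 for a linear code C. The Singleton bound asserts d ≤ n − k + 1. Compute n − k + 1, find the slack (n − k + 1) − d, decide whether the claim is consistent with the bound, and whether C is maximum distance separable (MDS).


Singleton RHS = n − k + 1 = 5, slack = -2, bound violated (no such code; not MDS).

Singleton bound: d ≤ n − k + 1.
Here n = 7, k = 3, so n − k + 1 = 5.
Given d = 7, check d ≤ 5: NO.
Slack = (n − k + 1) − d = -2.
The slack is negative: d = 7 exceeds n − k + 1 = 5 by 2, so the Singleton bound is violated and no linear [7, 3, 7]_16 code can exist. In particular it is not MDS (MDS requires d = n − k + 1 exactly).
Description: the claimed parameters are [7, 3, 7]_16; such a code would be impossible (violates the Singleton bound).


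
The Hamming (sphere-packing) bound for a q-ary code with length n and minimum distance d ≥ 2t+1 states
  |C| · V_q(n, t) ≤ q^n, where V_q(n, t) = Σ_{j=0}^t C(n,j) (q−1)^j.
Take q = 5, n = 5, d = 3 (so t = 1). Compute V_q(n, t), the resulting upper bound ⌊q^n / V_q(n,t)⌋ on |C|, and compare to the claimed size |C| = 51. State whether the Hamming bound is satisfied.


V_q(n, t) = 21, q^n = 3125, Hamming bound = 148, |C| = 51 ≤ bound (satisfied).

Step 1: Compute V_q(n, t) = Σ_{j=0}^1 C(n, j) (q−1)^j.
  j = 0: C(5,0)·(4)^0 = 1·1 = 1.
  j = 1: C(5,1)·(4)^1 = 5·4 = 20.
  V_q(n, t) = 1 + 20 = 21.
Step 2: q^n = 5^5 = 3125.
Step 3: Hamming bound ⌊q^n / V_q(n,t)⌋ = ⌊3125/21⌋ = 148.
Step 4: Compare |C| = 51 to 148: satisfied.
The claimed |C| lies below the Hamming bound.


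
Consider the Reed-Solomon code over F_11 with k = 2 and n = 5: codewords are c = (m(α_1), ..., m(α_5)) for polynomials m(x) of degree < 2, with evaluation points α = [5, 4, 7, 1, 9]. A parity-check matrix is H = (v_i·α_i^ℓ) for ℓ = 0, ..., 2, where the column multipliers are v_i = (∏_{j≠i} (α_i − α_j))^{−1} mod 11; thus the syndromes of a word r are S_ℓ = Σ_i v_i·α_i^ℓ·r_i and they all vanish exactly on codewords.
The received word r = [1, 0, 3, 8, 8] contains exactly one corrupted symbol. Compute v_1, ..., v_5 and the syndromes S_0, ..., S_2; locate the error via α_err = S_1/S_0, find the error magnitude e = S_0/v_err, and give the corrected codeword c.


S = (3, 5, 1), error at position 5, error magnitude e = 3, c = [1, 0, 3, 8, 5].

Step 1: column multipliers v_i = (∏_{j≠i}(α_i − α_j))^{−1} mod 11.
  i = 1 (α = 5): (5−4)(5−7)(5−1)(5−9) = 1·(−2)·4·(−4) = 32 ≡ 10, so v_1 = 10^{−1} = 10 (mod 11).
  i = 2 (α = 4): (4−5)(4−7)(4−1)(4−9) = (−1)·(−3)·3·(−5) = −45 ≡ 10, so v_2 = 10^{−1} = 10 (mod 11).
  i = 3 (α = 7): (7−5)(7−4)(7−1)(7−9) = 2·3·6·(−2) = −72 ≡ 5, so v_3 = 5^{−1} = 9 (mod 11).
  i = 4 (α = 1): (1−5)(1−4)(1−7)(1−9) = (−4)·(−3)·(−6)·(−8) = 576 ≡ 4, so v_4 = 4^{−1} = 3 (mod 11).
  i = 5 (α = 9): (9−5)(9−4)(9−7)(9−1) = 4·5·2·8 = 320 ≡ 1, so v_5 = 1^{−1} = 1 (mod 11).
  v = [10, 10, 9, 3, 1].
Step 2: syndromes of r = [1, 0, 3, 8, 8] (all sums mod 11).
  S_0 = Σ v_i r_i = 10·1 + 10·0 + 9·3 + 3·8 + 1·8 = 69 ≡ 3.
  S_1 = Σ v_i α_i r_i = 10·5·1 + 10·4·0 + 9·7·3 + 3·1·8 + 1·9·8 = 335 ≡ 5.
  α_i^2 mod 11 = [3, 5, 5, 1, 4].
  S_2 = Σ v_i α_i^2 r_i = 10·3·1 + 10·5·0 + 9·5·3 + 3·1·8 + 1·4·8 = 221 ≡ 1.
  S = (3, 5, 1) ≠ 0, so r is not a codeword (an error is present).
Step 3: locate the error. For a single error e at position i, S_ℓ = v_i·e·α_i^ℓ, so α_err = S_1/S_0.
  S_0^{−1} = 3^{−1} = 4 (mod 11), so α_err = 5·4 = 20 ≡ 9 = α_5. Error position i = 5.
  Consistency check: S_2/S_1 = 1·9 = 9 ≡ 9 = α_err ✓ (single-error assumption holds).
Step 4: error magnitude e = S_0/v_5 = S_0·∏_{j≠5}(α_5 − α_j) = 3·1 = 3 ≡ 3 (mod 11).
Step 5: correct position 5: c_5 = r_5 − e = 8 − 3 ≡ 5 (mod 11). Hence c = [1, 0, 3, 8, 5].
  Check: interpolating c through the α_i gives m(x) = 7 + 1·x (degree < 2) with m(α_i) = c_i for every i, so c is indeed a codeword.


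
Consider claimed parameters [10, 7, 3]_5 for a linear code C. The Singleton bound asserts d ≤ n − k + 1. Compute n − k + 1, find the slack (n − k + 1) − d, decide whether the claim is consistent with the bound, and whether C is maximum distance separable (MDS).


Singleton RHS = n − k + 1 = 4, slack = 1, bound satisfied, not MDS.

Singleton bound: d ≤ n − k + 1.
Here n = 10, k = 7, so n − k + 1 = 4.
Given d = 3, check d ≤ 4: YES.
Slack = (n − k + 1) − d = 1.
The code is NOT MDS (slack = 1 > 0).
Description: the claimed parameters are [10, 7, 3]_5; such a code would be non-MDS.


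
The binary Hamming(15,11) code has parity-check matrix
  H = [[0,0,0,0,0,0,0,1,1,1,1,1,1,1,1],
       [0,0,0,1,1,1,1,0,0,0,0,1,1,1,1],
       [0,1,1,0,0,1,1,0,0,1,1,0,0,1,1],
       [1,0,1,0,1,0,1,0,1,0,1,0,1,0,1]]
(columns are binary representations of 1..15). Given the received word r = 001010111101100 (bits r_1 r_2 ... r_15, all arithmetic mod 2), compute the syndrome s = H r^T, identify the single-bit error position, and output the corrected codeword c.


s = (1, 0, 1, 1)^T, error position = 11, corrected codeword c = 001010111111100

Compute s = H r^T mod 2 one row at a time:
  s_1 = 1 + 1 + 1 + 0 + 1 + 1 + 0 + 0 = 5 ≡ 1 (mod 2).
  s_2 = 0 + 1 + 0 + 1 + 1 + 1 + 0 + 0 = 4 ≡ 0 (mod 2).
  s_3 = 0 + 1 + 0 + 1 + 1 + 0 + 0 + 0 = 3 ≡ 1 (mod 2).
  s_4 = 0 + 1 + 1 + 1 + 1 + 0 + 1 + 0 = 5 ≡ 1 (mod 2).
s = (1, 0, 1, 1)^T — this equals column 11 of H (binary 1011), so error is at position 11.
Correct: flip bit 11 of r = 001010111101100 to get c = 001010111111100.


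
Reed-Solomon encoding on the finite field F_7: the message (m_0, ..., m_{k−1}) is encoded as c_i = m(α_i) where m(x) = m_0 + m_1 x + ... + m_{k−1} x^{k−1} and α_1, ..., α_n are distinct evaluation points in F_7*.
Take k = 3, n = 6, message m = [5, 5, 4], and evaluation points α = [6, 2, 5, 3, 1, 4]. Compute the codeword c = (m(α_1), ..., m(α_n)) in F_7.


c = [4, 3, 4, 0, 0, 5]

Message polynomial: m(x) = 5 + 5·x + 4·x^2 (mod 7).
For each evaluation point α_i, compute m(α_i) mod 7:
  α_1 = 6: Horner steps 4 → 1 → 4, so m(6) = 4.
  α_2 = 2: Horner steps 4 → 6 → 3, so m(2) = 3.
  α_3 = 5: Horner steps 4 → 4 → 4, so m(5) = 4.
  α_4 = 3: Horner steps 4 → 3 → 0, so m(3) = 0.
  α_5 = 1: Horner steps 4 → 2 → 0, so m(1) = 0.
  α_6 = 4: Horner steps 4 → 0 → 5, so m(4) = 5.
Codeword c = [4, 3, 4, 0, 0, 5] ∈ F_7^6.


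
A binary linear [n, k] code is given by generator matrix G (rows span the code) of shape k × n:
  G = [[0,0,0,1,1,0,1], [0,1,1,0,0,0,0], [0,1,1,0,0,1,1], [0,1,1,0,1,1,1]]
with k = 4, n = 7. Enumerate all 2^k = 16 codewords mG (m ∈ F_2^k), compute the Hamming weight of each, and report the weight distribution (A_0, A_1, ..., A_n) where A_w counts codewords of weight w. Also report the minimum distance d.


Weight distribution: A_0 = 1, A_1 = 1, A_2 = 4, A_3 = 4, A_4 = 3, A_5 = 3. Minimum distance d = 1.

Enumerate all 2^4 = 16 messages m ∈ F_2^4.
For each, compute codeword c = mG in F_2^7, then tally its weight.
  m = 0000 → c = 0000000, weight = 0.
  m = 1000 → c = 0001101, weight = 3.
  m = 0100 → c = 0110000, weight = 2.
  m = 1100 → c = 0111101, weight = 5.
  m = 0010 → c = 0110011, weight = 4.
  m = 1010 → c = 0111110, weight = 5.
  m = 0110 → c = 0000011, weight = 2.
  m = 1110 → c = 0001110, weight = 3.
  m = 0001 → c = 0110111, weight = 5.
  m = 1001 → c = 0111010, weight = 4.
  m = 0101 → c = 0000111, weight = 3.
  m = 1101 → c = 0001010, weight = 2.
  m = 0011 → c = 0000100, weight = 1.
  m = 1011 → c = 0001001, weight = 2.
  m = 0111 → c = 0110100, weight = 3.
  m = 1111 → c = 0111001, weight = 4.
Tally weights:
  weight 0: 1 codewords.
  weight 1: 1 codewords.
  weight 2: 4 codewords.
  weight 3: 4 codewords.
  weight 4: 3 codewords.
  weight 5: 3 codewords.
Minimum distance d = smallest w > 0 with A_w > 0 = 1.
Sanity: Σ A_w = 16 = 2^4 = 16 ✓.


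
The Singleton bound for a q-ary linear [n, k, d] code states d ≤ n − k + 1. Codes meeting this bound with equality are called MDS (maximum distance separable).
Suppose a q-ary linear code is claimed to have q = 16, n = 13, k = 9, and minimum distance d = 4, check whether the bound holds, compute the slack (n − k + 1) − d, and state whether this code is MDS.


Singleton RHS = n − k + 1 = 5, slack = 1, bound satisfied, not MDS.

Singleton bound: d ≤ n − k + 1.
Here n = 13, k = 9, so n − k + 1 = 5.
Given d = 4, check d ≤ 5: YES.
Slack = (n − k + 1) − d = 1.
The code is NOT MDS (slack = 1 > 0).
Description: the claimed parameters are [13, 9, 4]_16; such a code would be non-MDS.


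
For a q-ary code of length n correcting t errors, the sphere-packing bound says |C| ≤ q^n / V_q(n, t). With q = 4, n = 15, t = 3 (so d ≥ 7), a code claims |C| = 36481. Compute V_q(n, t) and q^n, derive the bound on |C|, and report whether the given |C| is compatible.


V_q(n, t) = 13276, q^n = 1073741824, Hamming bound = 80878, |C| = 36481 ≤ bound (satisfied).

Step 1: Compute V_q(n, t) = Σ_{j=0}^3 C(n, j) (q−1)^j.
  j = 0: C(15,0)·(3)^0 = 1·1 = 1.
  j = 1: C(15,1)·(3)^1 = 15·3 = 45.
  j = 2: C(15,2)·(3)^2 = 105·9 = 945.
  j = 3: C(15,3)·(3)^3 = 455·27 = 12285.
  V_q(n, t) = 1 + 45 + 945 + 12285 = 13276.
Step 2: q^n = 4^15 = 1073741824.
Step 3: Hamming bound ⌊q^n / V_q(n,t)⌋ = ⌊1073741824/13276⌋ = 80878.
Step 4: Compare |C| = 36481 to 80878: satisfied.
The claimed |C| lies below the Hamming bound.


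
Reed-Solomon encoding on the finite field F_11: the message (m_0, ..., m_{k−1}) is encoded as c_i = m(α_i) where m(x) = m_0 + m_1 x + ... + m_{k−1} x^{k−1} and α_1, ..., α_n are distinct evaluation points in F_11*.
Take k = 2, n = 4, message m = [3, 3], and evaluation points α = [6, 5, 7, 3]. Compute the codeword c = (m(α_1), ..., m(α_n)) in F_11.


c = [10, 7, 2, 1]

Message polynomial: m(x) = 3 + 3·x (mod 11).
For each evaluation point α_i, compute m(α_i) mod 11:
  α_1 = 6: Horner steps 3 → 10, so m(6) = 10.
  α_2 = 5: Horner steps 3 → 7, so m(5) = 7.
  α_3 = 7: Horner steps 3 → 2, so m(7) = 2.
  α_4 = 3: Horner steps 3 → 1, so m(3) = 1.
Codeword c = [10, 7, 2, 1] ∈ F_11^4.


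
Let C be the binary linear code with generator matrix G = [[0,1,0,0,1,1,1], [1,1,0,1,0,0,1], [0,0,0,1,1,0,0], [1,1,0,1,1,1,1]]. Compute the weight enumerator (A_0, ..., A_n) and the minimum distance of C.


Weight distribution: A_0 = 1, A_2 = 7, A_4 = 7, A_6 = 1. Minimum distance d = 2.

Enumerate all 2^4 = 16 messages m ∈ F_2^4.
For each, compute codeword c = mG in F_2^7, then tally its weight.
  m = 0000 → c = 0000000, weight = 0.
  m = 1000 → c = 0100111, weight = 4.
  m = 0100 → c = 1101001, weight = 4.
  m = 1100 → c = 1001110, weight = 4.
  m = 0010 → c = 0001100, weight = 2.
  m = 1010 → c = 0101011, weight = 4.
  m = 0110 → c = 1100101, weight = 4.
  m = 1110 → c = 1000010, weight = 2.
  m = 0001 → c = 1101111, weight = 6.
  m = 1001 → c = 1001000, weight = 2.
  m = 0101 → c = 0000110, weight = 2.
  m = 1101 → c = 0100001, weight = 2.
  m = 0011 → c = 1100011, weight = 4.
  m = 1011 → c = 1000100, weight = 2.
  m = 0111 → c = 0001010, weight = 2.
  m = 1111 → c = 0101101, weight = 4.
Tally weights:
  weight 0: 1 codewords.
  weight 2: 7 codewords.
  weight 4: 7 codewords.
  weight 6: 1 codewords.
Minimum distance d = smallest w > 0 with A_w > 0 = 2.
Sanity: Σ A_w = 16 = 2^4 = 16 ✓.


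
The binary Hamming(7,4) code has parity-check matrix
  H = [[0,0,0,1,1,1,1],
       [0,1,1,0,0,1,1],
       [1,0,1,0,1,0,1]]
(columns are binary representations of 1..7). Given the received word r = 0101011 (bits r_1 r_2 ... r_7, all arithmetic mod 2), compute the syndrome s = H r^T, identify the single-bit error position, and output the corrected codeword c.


s = (1, 1, 1)^T, error position = 7, corrected codeword c = 0101010

Compute s = H r^T mod 2 one row at a time:
  s_1 = 1 + 0 + 1 + 1 = 3 ≡ 1 (mod 2).
  s_2 = 1 + 0 + 1 + 1 = 3 ≡ 1 (mod 2).
  s_3 = 0 + 0 + 0 + 1 = 1 ≡ 1 (mod 2).
s = (1, 1, 1)^T — this equals column 7 of H (binary 111), so error is at position 7.
Correct: flip bit 7 of r = 0101011 to get c = 0101010.


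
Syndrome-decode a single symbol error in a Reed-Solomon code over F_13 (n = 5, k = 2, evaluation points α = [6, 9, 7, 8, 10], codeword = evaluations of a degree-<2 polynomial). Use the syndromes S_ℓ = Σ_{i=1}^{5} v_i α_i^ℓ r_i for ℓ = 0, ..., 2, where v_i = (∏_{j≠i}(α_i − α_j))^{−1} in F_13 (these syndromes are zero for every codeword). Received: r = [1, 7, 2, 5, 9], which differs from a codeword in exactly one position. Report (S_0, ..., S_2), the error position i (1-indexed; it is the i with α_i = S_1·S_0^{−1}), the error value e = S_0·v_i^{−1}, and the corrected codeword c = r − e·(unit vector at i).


S = (11, 12, 6), error at position 3, error magnitude e = 12, c = [1, 7, 3, 5, 9].

Step 1: column multipliers v_i = (∏_{j≠i}(α_i − α_j))^{−1} mod 13.
  i = 1 (α = 6): (6−9)(6−7)(6−8)(6−10) = (−3)·(−1)·(−2)·(−4) = 24 ≡ 11, so v_1 = 11^{−1} = 6 (mod 13).
  i = 2 (α = 9): (9−6)(9−7)(9−8)(9−10) = 3·2·1·(−1) = −6 ≡ 7, so v_2 = 7^{−1} = 2 (mod 13).
  i = 3 (α = 7): (7−6)(7−9)(7−8)(7−10) = 1·(−2)·(−1)·(−3) = −6 ≡ 7, so v_3 = 7^{−1} = 2 (mod 13).
  i = 4 (α = 8): (8−6)(8−9)(8−7)(8−10) = 2·(−1)·1·(−2) = 4 ≡ 4, so v_4 = 4^{−1} = 10 (mod 13).
  i = 5 (α = 10): (10−6)(10−9)(10−7)(10−8) = 4·1·3·2 = 24 ≡ 11, so v_5 = 11^{−1} = 6 (mod 13).
  v = [6, 2, 2, 10, 6].
Step 2: syndromes of r = [1, 7, 2, 5, 9] (all sums mod 13).
  S_0 = Σ v_i r_i = 6·1 + 2·7 + 2·2 + 10·5 + 6·9 = 128 ≡ 11.
  S_1 = Σ v_i α_i r_i = 6·6·1 + 2·9·7 + 2·7·2 + 10·8·5 + 6·10·9 = 1130 ≡ 12.
  α_i^2 mod 13 = [10, 3, 10, 12, 9].
  S_2 = Σ v_i α_i^2 r_i = 6·10·1 + 2·3·7 + 2·10·2 + 10·12·5 + 6·9·9 = 1228 ≡ 6.
  S = (11, 12, 6) ≠ 0, so r is not a codeword (an error is present).
Step 3: locate the error. For a single error e at position i, S_ℓ = v_i·e·α_i^ℓ, so α_err = S_1/S_0.
  S_0^{−1} = 11^{−1} = 6 (mod 13), so α_err = 12·6 = 72 ≡ 7 = α_3. Error position i = 3.
  Consistency check: S_2/S_1 = 6·12 = 72 ≡ 7 = α_err ✓ (single-error assumption holds).
Step 4: error magnitude e = S_0/v_3 = S_0·∏_{j≠3}(α_3 − α_j) = 11·7 = 77 ≡ 12 (mod 13).
Step 5: correct position 3: c_3 = r_3 − e = 2 − 12 ≡ 3 (mod 13). Hence c = [1, 7, 3, 5, 9].
  Check: interpolating c through the α_i gives m(x) = 2 + 2·x (degree < 2) with m(α_i) = c_i for every i, so c is indeed a codeword.


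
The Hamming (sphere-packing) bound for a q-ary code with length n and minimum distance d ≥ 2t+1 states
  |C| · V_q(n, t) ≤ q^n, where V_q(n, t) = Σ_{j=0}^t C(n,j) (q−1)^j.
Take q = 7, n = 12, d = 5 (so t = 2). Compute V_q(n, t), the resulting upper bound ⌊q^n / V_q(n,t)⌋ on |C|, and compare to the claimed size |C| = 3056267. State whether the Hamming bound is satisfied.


V_q(n, t) = 2449, q^n = 13841287201, Hamming bound = 5651811, |C| = 3056267 ≤ bound (satisfied).

Step 1: Compute V_q(n, t) = Σ_{j=0}^2 C(n, j) (q−1)^j.
  j = 0: C(12,0)·(6)^0 = 1·1 = 1.
  j = 1: C(12,1)·(6)^1 = 12·6 = 72.
  j = 2: C(12,2)·(6)^2 = 66·36 = 2376.
  V_q(n, t) = 1 + 72 + 2376 = 2449.
Step 2: q^n = 7^12 = 13841287201.
Step 3: Hamming bound ⌊q^n / V_q(n,t)⌋ = ⌊13841287201/2449⌋ = 5651811.
Step 4: Compare |C| = 3056267 to 5651811: satisfied.
The claimed |C| lies below the Hamming bound.


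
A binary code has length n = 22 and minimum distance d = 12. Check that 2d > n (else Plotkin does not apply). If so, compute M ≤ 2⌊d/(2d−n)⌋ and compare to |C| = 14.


Plotkin bound M ≤ 12; given |C| = 14 > bound (violated).

Check applicability: 2d = 24, n = 22.
2d − n = 2 > 0, so Plotkin applies.
Compute d/(2d−n) = 12/2 ≈ 6.0000.
⌊d/(2d−n)⌋ = 6.
Plotkin bound: M ≤ 2·6 = 12.
Given |C| = 14, check: VIOLATED.
This |C| is above the Plotkin bound, so no binary code with n = 22, d = 12 and 14 codewords exists.


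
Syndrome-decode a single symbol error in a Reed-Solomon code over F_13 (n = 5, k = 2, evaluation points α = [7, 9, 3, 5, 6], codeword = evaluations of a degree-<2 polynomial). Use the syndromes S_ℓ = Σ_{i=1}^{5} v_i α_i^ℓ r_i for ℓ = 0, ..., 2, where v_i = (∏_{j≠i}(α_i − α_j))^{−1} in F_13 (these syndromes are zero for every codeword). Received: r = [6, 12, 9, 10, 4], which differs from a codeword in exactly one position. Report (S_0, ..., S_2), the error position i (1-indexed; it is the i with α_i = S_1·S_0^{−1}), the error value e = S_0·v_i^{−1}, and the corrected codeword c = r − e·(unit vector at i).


S = (6, 3, 8), error at position 1, error magnitude e = 8, c = [11, 12, 9, 10, 4].

Step 1: column multipliers v_i = (∏_{j≠i}(α_i − α_j))^{−1} mod 13.
  i = 1 (α = 7): (7−9)(7−3)(7−5)(7−6) = (−2)·4·2·1 = −16 ≡ 10, so v_1 = 10^{−1} = 4 (mod 13).
  i = 2 (α = 9): (9−7)(9−3)(9−5)(9−6) = 2·6·4·3 = 144 ≡ 1, so v_2 = 1^{−1} = 1 (mod 13).
  i = 3 (α = 3): (3−7)(3−9)(3−5)(3−6) = (−4)·(−6)·(−2)·(−3) = 144 ≡ 1, so v_3 = 1^{−1} = 1 (mod 13).
  i = 4 (α = 5): (5−7)(5−9)(5−3)(5−6) = (−2)·(−4)·2·(−1) = −16 ≡ 10, so v_4 = 10^{−1} = 4 (mod 13).
  i = 5 (α = 6): (6−7)(6−9)(6−3)(6−5) = (−1)·(−3)·3·1 = 9 ≡ 9, so v_5 = 9^{−1} = 3 (mod 13).
  v = [4, 1, 1, 4, 3].
Step 2: syndromes of r = [6, 12, 9, 10, 4] (all sums mod 13).
  S_0 = Σ v_i r_i = 4·6 + 1·12 + 1·9 + 4·10 + 3·4 = 97 ≡ 6.
  S_1 = Σ v_i α_i r_i = 4·7·6 + 1·9·12 + 1·3·9 + 4·5·10 + 3·6·4 = 575 ≡ 3.
  α_i^2 mod 13 = [10, 3, 9, 12, 10].
  S_2 = Σ v_i α_i^2 r_i = 4·10·6 + 1·3·12 + 1·9·9 + 4·12·10 + 3·10·4 = 957 ≡ 8.
  S = (6, 3, 8) ≠ 0, so r is not a codeword (an error is present).
Step 3: locate the error. For a single error e at position i, S_ℓ = v_i·e·α_i^ℓ, so α_err = S_1/S_0.
  S_0^{−1} = 6^{−1} = 11 (mod 13), so α_err = 3·11 = 33 ≡ 7 = α_1. Error position i = 1.
  Consistency check: S_2/S_1 = 8·9 = 72 ≡ 7 = α_err ✓ (single-error assumption holds).
Step 4: error magnitude e = S_0/v_1 = S_0·∏_{j≠1}(α_1 − α_j) = 6·10 = 60 ≡ 8 (mod 13).
Step 5: correct position 1: c_1 = r_1 − e = 6 − 8 ≡ 11 (mod 13). Hence c = [11, 12, 9, 10, 4].
  Check: interpolating c through the α_i gives m(x) = 1 + 7·x (degree < 2) with m(α_i) = c_i for every i, so c is indeed a codeword.


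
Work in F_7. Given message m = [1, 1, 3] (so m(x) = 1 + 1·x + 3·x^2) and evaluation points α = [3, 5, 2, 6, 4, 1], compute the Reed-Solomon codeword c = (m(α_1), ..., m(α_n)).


c = [3, 4, 1, 3, 4, 5]

Message polynomial: m(x) = 1 + 1·x + 3·x^2 (mod 7).
For each evaluation point α_i, compute m(α_i) mod 7:
  α_1 = 3: Horner steps 3 → 3 → 3, so m(3) = 3.
  α_2 = 5: Horner steps 3 → 2 → 4, so m(5) = 4.
  α_3 = 2: Horner steps 3 → 0 → 1, so m(2) = 1.
  α_4 = 6: Horner steps 3 → 5 → 3, so m(6) = 3.
  α_5 = 4: Horner steps 3 → 6 → 4, so m(4) = 4.
  α_6 = 1: Horner steps 3 → 4 → 5, so m(1) = 5.
Codeword c = [3, 4, 1, 3, 4, 5] ∈ F_7^6.


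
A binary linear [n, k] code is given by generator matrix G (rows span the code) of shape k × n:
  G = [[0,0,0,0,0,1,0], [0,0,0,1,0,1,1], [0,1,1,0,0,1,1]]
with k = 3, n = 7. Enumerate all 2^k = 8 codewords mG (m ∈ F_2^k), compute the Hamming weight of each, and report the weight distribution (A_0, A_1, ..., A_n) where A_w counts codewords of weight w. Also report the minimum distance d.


Weight distribution: A_0 = 1, A_1 = 1, A_2 = 1, A_3 = 3, A_4 = 2. Minimum distance d = 1.

Enumerate all 2^3 = 8 messages m ∈ F_2^3.
For each, compute codeword c = mG in F_2^7, then tally its weight.
  m = 000 → c = 0000000, weight = 0.
  m = 100 → c = 0000010, weight = 1.
  m = 010 → c = 0001011, weight = 3.
  m = 110 → c = 0001001, weight = 2.
  m = 001 → c = 0110011, weight = 4.
  m = 101 → c = 0110001, weight = 3.
  m = 011 → c = 0111000, weight = 3.
  m = 111 → c = 0111010, weight = 4.
Tally weights:
  weight 0: 1 codewords.
  weight 1: 1 codewords.
  weight 2: 1 codewords.
  weight 3: 3 codewords.
  weight 4: 2 codewords.
Minimum distance d = smallest w > 0 with A_w > 0 = 1.
Sanity: Σ A_w = 8 = 2^3 = 8 ✓.


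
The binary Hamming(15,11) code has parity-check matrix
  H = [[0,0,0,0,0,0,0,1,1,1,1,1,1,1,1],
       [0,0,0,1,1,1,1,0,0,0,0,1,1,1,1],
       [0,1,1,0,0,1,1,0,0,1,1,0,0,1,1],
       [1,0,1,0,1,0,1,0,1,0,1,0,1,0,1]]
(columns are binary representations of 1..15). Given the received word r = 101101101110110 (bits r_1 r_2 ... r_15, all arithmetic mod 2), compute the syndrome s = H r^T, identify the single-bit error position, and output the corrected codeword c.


s = (1, 1, 0, 0)^T, error position = 12, corrected codeword c = 101101101111110

Compute s = H r^T mod 2 one row at a time:
  s_1 = 0 + 1 + 1 + 1 + 0 + 1 + 1 + 0 = 5 ≡ 1 (mod 2).
  s_2 = 1 + 0 + 1 + 1 + 0 + 1 + 1 + 0 = 5 ≡ 1 (mod 2).
  s_3 = 0 + 1 + 1 + 1 + 1 + 1 + 1 + 0 = 6 ≡ 0 (mod 2).
  s_4 = 1 + 1 + 0 + 1 + 1 + 1 + 1 + 0 = 6 ≡ 0 (mod 2).
s = (1, 1, 0, 0)^T — this equals column 12 of H (binary 1100), so error is at position 12.
Correct: flip bit 12 of r = 101101101110110 to get c = 101101101111110.


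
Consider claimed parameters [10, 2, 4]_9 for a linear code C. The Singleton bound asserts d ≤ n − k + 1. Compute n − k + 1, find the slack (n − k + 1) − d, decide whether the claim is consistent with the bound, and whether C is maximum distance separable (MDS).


Singleton RHS = n − k + 1 = 9, slack = 5, bound satisfied, not MDS.

Singleton bound: d ≤ n − k + 1.
Here n = 10, k = 2, so n − k + 1 = 9.
Given d = 4, check d ≤ 9: YES.
Slack = (n − k + 1) − d = 5.
The code is NOT MDS (slack = 5 > 0).
Description: the claimed parameters are [10, 2, 4]_9; such a code would be non-MDS.


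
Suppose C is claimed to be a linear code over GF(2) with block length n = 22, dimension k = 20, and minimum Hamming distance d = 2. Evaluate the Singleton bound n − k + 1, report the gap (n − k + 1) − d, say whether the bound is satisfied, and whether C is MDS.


Singleton RHS = n − k + 1 = 3, slack = 1, bound satisfied, not MDS.

Singleton bound: d ≤ n − k + 1.
Here n = 22, k = 20, so n − k + 1 = 3.
Given d = 2, check d ≤ 3: YES.
Slack = (n − k + 1) − d = 1.
The code is NOT MDS (slack = 1 > 0).
Description: the claimed parameters are [22, 20, 2]_2; such a code would be non-MDS.


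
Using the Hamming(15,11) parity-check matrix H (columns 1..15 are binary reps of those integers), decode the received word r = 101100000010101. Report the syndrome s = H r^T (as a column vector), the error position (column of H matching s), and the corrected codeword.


s = (1, 1, 1, 1)^T, error position = 15, corrected codeword c = 101100000010100

Compute s = H r^T mod 2 one row at a time:
  s_1 = 0 + 0 + 0 + 1 + 0 + 1 + 0 + 1 = 3 ≡ 1 (mod 2).
  s_2 = 1 + 0 + 0 + 0 + 0 + 1 + 0 + 1 = 3 ≡ 1 (mod 2).
  s_3 = 0 + 1 + 0 + 0 + 0 + 1 + 0 + 1 = 3 ≡ 1 (mod 2).
  s_4 = 1 + 1 + 0 + 0 + 0 + 1 + 1 + 1 = 5 ≡ 1 (mod 2).
s = (1, 1, 1, 1)^T — this equals column 15 of H (binary 1111), so error is at position 15.
Correct: flip bit 15 of r = 101100000010101 to get c = 101100000010100.


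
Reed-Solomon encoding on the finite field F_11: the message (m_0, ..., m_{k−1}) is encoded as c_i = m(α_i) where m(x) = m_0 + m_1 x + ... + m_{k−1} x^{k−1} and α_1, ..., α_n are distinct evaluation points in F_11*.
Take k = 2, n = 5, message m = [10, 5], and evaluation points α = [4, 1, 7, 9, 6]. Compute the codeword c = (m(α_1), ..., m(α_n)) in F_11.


c = [8, 4, 1, 0, 7]

Message polynomial: m(x) = 10 + 5·x (mod 11).
For each evaluation point α_i, compute m(α_i) mod 11:
  α_1 = 4: Horner steps 5 → 8, so m(4) = 8.
  α_2 = 1: Horner steps 5 → 4, so m(1) = 4.
  α_3 = 7: Horner steps 5 → 1, so m(7) = 1.
  α_4 = 9: Horner steps 5 → 0, so m(9) = 0.
  α_5 = 6: Horner steps 5 → 7, so m(6) = 7.
Codeword c = [8, 4, 1, 0, 7] ∈ F_11^5.


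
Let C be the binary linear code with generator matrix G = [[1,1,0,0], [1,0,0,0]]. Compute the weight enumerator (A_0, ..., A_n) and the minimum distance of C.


Weight distribution: A_0 = 1, A_1 = 2, A_2 = 1. Minimum distance d = 1.

Enumerate all 2^2 = 4 messages m ∈ F_2^2.
For each, compute codeword c = mG in F_2^4, then tally its weight.
  m = 00 → c = 0000, weight = 0.
  m = 10 → c = 1100, weight = 2.
  m = 01 → c = 1000, weight = 1.
  m = 11 → c = 0100, weight = 1.
Tally weights:
  weight 0: 1 codewords.
  weight 1: 2 codewords.
  weight 2: 1 codewords.
Minimum distance d = smallest w > 0 with A_w > 0 = 1.
Sanity: Σ A_w = 4 = 2^2 = 4 ✓.


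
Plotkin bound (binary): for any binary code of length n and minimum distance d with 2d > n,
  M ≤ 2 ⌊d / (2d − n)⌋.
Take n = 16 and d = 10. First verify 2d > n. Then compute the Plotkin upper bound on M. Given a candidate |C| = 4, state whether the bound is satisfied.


Plotkin bound M ≤ 4; given |C| = 4 ≤ bound (satisfied).

Check applicability: 2d = 20, n = 16.
2d − n = 4 > 0, so Plotkin applies.
Compute d/(2d−n) = 10/4 ≈ 2.5000.
⌊d/(2d−n)⌋ = 2.
Plotkin bound: M ≤ 2·2 = 4.
Given |C| = 4, check: satisfied.
This |C| is at the Plotkin bound.


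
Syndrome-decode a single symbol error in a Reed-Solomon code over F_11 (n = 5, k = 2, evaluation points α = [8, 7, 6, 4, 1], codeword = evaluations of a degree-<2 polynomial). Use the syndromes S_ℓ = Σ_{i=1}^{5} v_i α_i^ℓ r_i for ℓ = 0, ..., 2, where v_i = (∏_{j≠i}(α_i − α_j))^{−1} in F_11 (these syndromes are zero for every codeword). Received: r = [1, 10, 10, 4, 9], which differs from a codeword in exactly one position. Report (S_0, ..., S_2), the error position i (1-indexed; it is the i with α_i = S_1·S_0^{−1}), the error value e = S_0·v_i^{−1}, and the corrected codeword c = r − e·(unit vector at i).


S = (10, 5, 8), error at position 3, error magnitude e = 2, c = [1, 10, 8, 4, 9].

Step 1: column multipliers v_i = (∏_{j≠i}(α_i − α_j))^{−1} mod 11.
  i = 1 (α = 8): (8−7)(8−6)(8−4)(8−1) = 1·2·4·7 = 56 ≡ 1, so v_1 = 1^{−1} = 1 (mod 11).
  i = 2 (α = 7): (7−8)(7−6)(7−4)(7−1) = (−1)·1·3·6 = −18 ≡ 4, so v_2 = 4^{−1} = 3 (mod 11).
  i = 3 (α = 6): (6−8)(6−7)(6−4)(6−1) = (−2)·(−1)·2·5 = 20 ≡ 9, so v_3 = 9^{−1} = 5 (mod 11).
  i = 4 (α = 4): (4−8)(4−7)(4−6)(4−1) = (−4)·(−3)·(−2)·3 = −72 ≡ 5, so v_4 = 5^{−1} = 9 (mod 11).
  i = 5 (α = 1): (1−8)(1−7)(1−6)(1−4) = (−7)·(−6)·(−5)·(−3) = 630 ≡ 3, so v_5 = 3^{−1} = 4 (mod 11).
  v = [1, 3, 5, 9, 4].
Step 2: syndromes of r = [1, 10, 10, 4, 9] (all sums mod 11).
  S_0 = Σ v_i r_i = 1·1 + 3·10 + 5·10 + 9·4 + 4·9 = 153 ≡ 10.
  S_1 = Σ v_i α_i r_i = 1·8·1 + 3·7·10 + 5·6·10 + 9·4·4 + 4·1·9 = 698 ≡ 5.
  α_i^2 mod 11 = [9, 5, 3, 5, 1].
  S_2 = Σ v_i α_i^2 r_i = 1·9·1 + 3·5·10 + 5·3·10 + 9·5·4 + 4·1·9 = 525 ≡ 8.
  S = (10, 5, 8) ≠ 0, so r is not a codeword (an error is present).
Step 3: locate the error. For a single error e at position i, S_ℓ = v_i·e·α_i^ℓ, so α_err = S_1/S_0.
  S_0^{−1} = 10^{−1} = 10 (mod 11), so α_err = 5·10 = 50 ≡ 6 = α_3. Error position i = 3.
  Consistency check: S_2/S_1 = 8·9 = 72 ≡ 6 = α_err ✓ (single-error assumption holds).
Step 4: error magnitude e = S_0/v_3 = S_0·∏_{j≠3}(α_3 − α_j) = 10·9 = 90 ≡ 2 (mod 11).
Step 5: correct position 3: c_3 = r_3 − e = 10 − 2 ≡ 8 (mod 11). Hence c = [1, 10, 8, 4, 9].
  Check: interpolating c through the α_i gives m(x) = 7 + 2·x (degree < 2) with m(α_i) = c_i for every i, so c is indeed a codeword.
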